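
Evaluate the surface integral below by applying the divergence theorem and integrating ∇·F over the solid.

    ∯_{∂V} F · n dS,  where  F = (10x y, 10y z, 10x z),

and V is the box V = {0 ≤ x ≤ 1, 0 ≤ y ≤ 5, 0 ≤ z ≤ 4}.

By the divergence theorem,

    ∯_{∂V} F · n dS = ∭_V (∇ · F) dV.

Compute the divergence:
    ∇ · F = ∂F_x/∂x + ∂F_y/∂y + ∂F_z/∂z = 10y + 10z + 10x = 10x + 10y + 10z.

V is a rectangular box, so dV = dx dy dz with 0 ≤ x ≤ 1, 0 ≤ y ≤ 5, 0 ≤ z ≤ 4.

Integrate (10x + 10y + 10z) over V as an iterated integral:

    ∭_V (∇·F) dV = ∫_0^{1} ∫_0^{5} ∫_0^{4} (10x + 10y + 10z) dz dy dx.

Inner (z from 0 to 4): 40x + 40y + 80.
Middle (y from 0 to 5): 200x + 900.
Outer (x from 0 to 1): 1000.

Therefore ∯_{∂V} F · n dS = 1000.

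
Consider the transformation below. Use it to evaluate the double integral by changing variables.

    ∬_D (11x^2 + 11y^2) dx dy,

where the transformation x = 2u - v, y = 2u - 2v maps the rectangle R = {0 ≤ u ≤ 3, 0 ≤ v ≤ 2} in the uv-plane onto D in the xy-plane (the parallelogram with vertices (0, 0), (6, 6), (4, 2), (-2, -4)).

Compute the Jacobian determinant of (x, y) with respect to (u, v):

    ∂(x,y)/∂(u,v) = | 2  -1 | = (2)(-2) - (-1)(2) = -2.
                   | 2  -2 |

Its absolute value is |J| = 2 (the area scaling factor).

Substituting x = 2u - v, y = 2u - 2v into the integrand,

    11x^2 + 11y^2 → 88u^2 - 132u v + 55v^2,

so the integral becomes

    ∬_R (88u^2 - 132u v + 55v^2) · |J| du dv = ∫_0^3 ∫_0^2 (176u^2 - 264u v + 110v^2) dv du.

Inner (v): 352u^2 - 528u + 880/3.
Outer (u): 1672.

Therefore ∬_D (11x^2 + 11y^2) dx dy = 1672.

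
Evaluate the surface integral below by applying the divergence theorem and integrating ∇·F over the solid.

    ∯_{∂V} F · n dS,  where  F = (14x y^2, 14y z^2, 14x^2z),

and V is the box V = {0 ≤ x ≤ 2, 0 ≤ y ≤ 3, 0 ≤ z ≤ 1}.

By the divergence theorem,

    ∯_{∂V} F · n dS = ∭_V (∇ · F) dV.

Compute the divergence:
    ∇ · F = ∂F_x/∂x + ∂F_y/∂y + ∂F_z/∂z = 14y^2 + 14z^2 + 14x^2 = 14x^2 + 14y^2 + 14z^2.

V is a rectangular box, so dV = dx dy dz with 0 ≤ x ≤ 2, 0 ≤ y ≤ 3, 0 ≤ z ≤ 1.

Integrate (14x^2 + 14y^2 + 14z^2) over V as an iterated integral:

    ∭_V (∇·F) dV = ∫_0^{2} ∫_0^{3} ∫_0^{1} (14x^2 + 14y^2 + 14z^2) dz dy dx.

Inner (z from 0 to 1): 14x^2 + 14y^2 + 14/3.
Middle (y from 0 to 3): 42x^2 + 140.
Outer (x from 0 to 2): 392.

Therefore ∯_{∂V} F · n dS = 392.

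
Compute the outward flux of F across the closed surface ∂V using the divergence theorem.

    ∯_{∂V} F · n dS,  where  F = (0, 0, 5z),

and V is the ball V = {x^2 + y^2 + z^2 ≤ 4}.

By the divergence theorem,

    ∯_{∂V} F · n dS = ∭_V (∇ · F) dV.

Compute the divergence:
    ∇ · F = ∂F_x/∂x + ∂F_y/∂y + ∂F_z/∂z = 0 + 0 + 5 = 5.

In spherical coordinates, x = ρ sin(φ) cos(θ), y = ρ sin(φ) sin(θ), z = ρ cos(φ), dV = ρ^2 sin(φ) dρ dφ dθ, with 0 ≤ ρ ≤ 2, 0 ≤ φ ≤ π, 0 ≤ θ ≤ 2π.

The integrand, after substitution and multiplying by the volume element, becomes (5) · ρ^2 sin(φ), so

    ∭_V (∇·F) dV = ∫_0^{2π} ∫_0^{π} ∫_0^{2} (5) · ρ^2 sin(φ) dρ dφ dθ.

Inner (ρ from 0 to 2): 40sin(φ)/3.
Middle (φ from 0 to π): 80/3.
Outer (θ from 0 to 2π): 160π/3.

Therefore ∯_{∂V} F · n dS = 160π/3.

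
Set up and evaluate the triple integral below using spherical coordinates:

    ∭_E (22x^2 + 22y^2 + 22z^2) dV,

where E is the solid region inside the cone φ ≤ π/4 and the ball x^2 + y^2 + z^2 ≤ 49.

In spherical coordinates, x = ρ sin(φ) cos(θ), y = ρ sin(φ) sin(θ), z = ρ cos(φ), and dV = ρ^2 sin(φ) dρ dφ dθ.

The integrand becomes 22ρ^2, so

    ∭_E (22x^2 + 22y^2 + 22z^2) dV = ∫_{0}^{2π} ∫_{0}^{π/4} ∫_{0}^{7} (22ρ^2) · ρ^2 sin(φ) dρ dφ dθ.

Inner (ρ): 369754sin(φ)/5.
Middle (φ): 369754/5 - 184877sqrt(2)/5.
Outer (θ): 369754π (2 - sqrt(2))/5.

Therefore the triple integral equals 369754π (2 - sqrt(2))/5.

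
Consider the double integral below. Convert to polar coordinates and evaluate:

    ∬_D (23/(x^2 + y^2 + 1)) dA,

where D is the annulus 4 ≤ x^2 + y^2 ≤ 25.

The region D is 2 ≤ r ≤ 5, 0 ≤ θ ≤ 2π in polar coordinates, where x = r cos(θ), y = r sin(θ), and dA = r dr dθ.

Under the substitution, the integrand becomes 23/(r^2 + 1), so

    ∬_D (23/(x^2 + y^2 + 1)) dA = ∫_{0}^{2π} ∫_{2}^{5} (23/(r^2 + 1)) · r dr dθ.

Inner integral (in r): ∫_{2}^{5} (23/(r^2 + 1)) · r dr = log(3670344486987776sqrt(130)/244140625).

Outer integral (in θ): ∫_{0}^{2π} (log(3670344486987776sqrt(130)/244140625)) dθ = log((3670344486987776sqrt(130)/244140625)^(2π)).

Therefore ∬_D (23/(x^2 + y^2 + 1)) dA = log((3670344486987776sqrt(130)/244140625)^(2π)).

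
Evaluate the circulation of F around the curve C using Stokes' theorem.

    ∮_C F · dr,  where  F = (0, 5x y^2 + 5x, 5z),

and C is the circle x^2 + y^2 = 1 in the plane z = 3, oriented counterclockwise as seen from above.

Let S be the flat disk x^2 + y^2 ≤ 1 in the plane z = 3, with upward unit normal n̂ = ẑ. By Stokes' theorem,

    ∮_C F · dr = ∬_S (∇ × F) · n̂ dS = ∬_D (curl F)_z dA,

where D is the disk x^2 + y^2 ≤ 1.

Compute the curl of F = (0, 5x y^2 + 5x, 5z):
    (∇ × F)_x = ∂F_z/∂y - ∂F_y/∂z = 0,
    (∇ × F)_y = ∂F_x/∂z - ∂F_z/∂x = 0,
    (∇ × F)_z = ∂F_y/∂x - ∂F_x/∂y = 5y^2 + 5.

On z = 3, (curl F)_z = 5y^2 + 5.

Convert to polar (x = r cos θ, y = r sin θ, dA = r dr dθ); the integrand becomes 5r^2sin(θ)^2 + 5, so

    ∬_D (curl F)_z dA = ∫_0^{2π} ∫_0^{1} (5r^2sin(θ)^2 + 5) · r dr dθ.

Inner (r from 0 to 1): 5sin(θ)^2/4 + 5/2.
Outer (θ from 0 to 2π): 25π/4.

Therefore ∮_C F · dr = 25π/4.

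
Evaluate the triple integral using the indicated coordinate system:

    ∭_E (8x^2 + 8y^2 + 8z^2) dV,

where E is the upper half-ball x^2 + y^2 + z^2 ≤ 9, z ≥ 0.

In spherical coordinates, x = ρ sin(φ) cos(θ), y = ρ sin(φ) sin(θ), z = ρ cos(φ), and dV = ρ^2 sin(φ) dρ dφ dθ.

The integrand becomes 8ρ^2, so

    ∭_E (8x^2 + 8y^2 + 8z^2) dV = ∫_{0}^{2π} ∫_{0}^{π/2} ∫_{0}^{3} (8ρ^2) · ρ^2 sin(φ) dρ dφ dθ.

Inner (ρ): 1944sin(φ)/5.
Middle (φ): 1944/5.
Outer (θ): 3888π/5.

Therefore the triple integral equals 3888π/5.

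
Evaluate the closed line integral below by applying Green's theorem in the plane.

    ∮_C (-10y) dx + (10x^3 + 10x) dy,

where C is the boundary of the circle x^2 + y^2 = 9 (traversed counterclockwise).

Green's theorem converts the closed line integral into a double integral over the enclosed region D:

    ∮_C P dx + Q dy = ∬_D (∂Q/∂x - ∂P/∂y) dA.

Here P = -10y, Q = 10x^3 + 10x, so

    ∂Q/∂x = 30x^2 + 10,    ∂P/∂y = -10,
    ∂Q/∂x - ∂P/∂y = 30x^2 + 20.

D is the region x^2 + y^2 ≤ 9. Evaluating the double integral:

In polar coordinates (x = r cos θ, y = r sin θ, dA = r dr dθ) the integrand becomes 30r^2cos(θ)^2 + 20, so

    ∬_D (30x^2 + 20) dA = ∫_0^{2π} ∫_0^{3} (30r^2cos(θ)^2 + 20) · r dr dθ.

Inner (r from 0 to 3): 1215cos(θ)^2/2 + 90.
Outer (θ from 0 to 2π): 1575π/2.

Therefore ∮_C P dx + Q dy = 1575π/2.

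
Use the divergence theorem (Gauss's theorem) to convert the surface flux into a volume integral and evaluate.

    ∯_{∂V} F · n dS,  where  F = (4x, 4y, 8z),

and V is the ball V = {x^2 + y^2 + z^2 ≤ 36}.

By the divergence theorem,

    ∯_{∂V} F · n dS = ∭_V (∇ · F) dV.

Compute the divergence:
    ∇ · F = ∂F_x/∂x + ∂F_y/∂y + ∂F_z/∂z = 4 + 4 + 8 = 16.

In spherical coordinates, x = ρ sin(φ) cos(θ), y = ρ sin(φ) sin(θ), z = ρ cos(φ), dV = ρ^2 sin(φ) dρ dφ dθ, with 0 ≤ ρ ≤ 6, 0 ≤ φ ≤ π, 0 ≤ θ ≤ 2π.

The integrand, after substitution and multiplying by the volume element, becomes (16) · ρ^2 sin(φ), so

    ∭_V (∇·F) dV = ∫_0^{2π} ∫_0^{π} ∫_0^{6} (16) · ρ^2 sin(φ) dρ dφ dθ.

Inner (ρ from 0 to 6): 1152sin(φ).
Middle (φ from 0 to π): 2304.
Outer (θ from 0 to 2π): 4608π.

Therefore ∯_{∂V} F · n dS = 4608π.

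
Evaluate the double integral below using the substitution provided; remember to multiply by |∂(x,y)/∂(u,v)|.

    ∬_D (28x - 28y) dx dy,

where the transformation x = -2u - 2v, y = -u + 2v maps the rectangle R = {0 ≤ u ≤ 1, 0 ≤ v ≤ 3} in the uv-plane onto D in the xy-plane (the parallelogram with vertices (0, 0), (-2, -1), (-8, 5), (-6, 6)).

Compute the Jacobian determinant of (x, y) with respect to (u, v):

    ∂(x,y)/∂(u,v) = | -2  -2 | = (-2)(2) - (-2)(-1) = -6.
                   | -1  2 |

Its absolute value is |J| = 6 (the area scaling factor).

Substituting x = -2u - 2v, y = -u + 2v into the integrand,

    28x - 28y → -28u - 112v,

so the integral becomes

    ∬_R (-28u - 112v) · |J| du dv = ∫_0^1 ∫_0^3 (-168u - 672v) dv du.

Inner (v): -504u - 3024.
Outer (u): -3276.

Therefore ∬_D (28x - 28y) dx dy = -3276.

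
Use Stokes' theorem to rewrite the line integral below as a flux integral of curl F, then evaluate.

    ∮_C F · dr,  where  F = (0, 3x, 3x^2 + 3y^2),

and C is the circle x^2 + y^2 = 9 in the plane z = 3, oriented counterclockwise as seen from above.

Let S be the flat disk x^2 + y^2 ≤ 9 in the plane z = 3, with upward unit normal n̂ = ẑ. By Stokes' theorem,

    ∮_C F · dr = ∬_S (∇ × F) · n̂ dS = ∬_D (curl F)_z dA,

where D is the disk x^2 + y^2 ≤ 9.

Compute the curl of F = (0, 3x, 3x^2 + 3y^2):
    (∇ × F)_x = ∂F_z/∂y - ∂F_y/∂z = 6y,
    (∇ × F)_y = ∂F_x/∂z - ∂F_z/∂x = -6x,
    (∇ × F)_z = ∂F_y/∂x - ∂F_x/∂y = 3.

On z = 3, (curl F)_z = 3.

Convert to polar (x = r cos θ, y = r sin θ, dA = r dr dθ); the integrand becomes 3, so

    ∬_D (curl F)_z dA = ∫_0^{2π} ∫_0^{3} (3) · r dr dθ.

Inner (r from 0 to 3): 27/2.
Outer (θ from 0 to 2π): 27π.

Therefore ∮_C F · dr = 27π.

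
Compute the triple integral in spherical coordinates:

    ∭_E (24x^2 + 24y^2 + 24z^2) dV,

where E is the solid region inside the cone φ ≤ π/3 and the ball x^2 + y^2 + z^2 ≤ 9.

In spherical coordinates, x = ρ sin(φ) cos(θ), y = ρ sin(φ) sin(θ), z = ρ cos(φ), and dV = ρ^2 sin(φ) dρ dφ dθ.

The integrand becomes 24ρ^2, so

    ∭_E (24x^2 + 24y^2 + 24z^2) dV = ∫_{0}^{2π} ∫_{0}^{π/3} ∫_{0}^{3} (24ρ^2) · ρ^2 sin(φ) dρ dφ dθ.

Inner (ρ): 5832sin(φ)/5.
Middle (φ): 2916/5.
Outer (θ): 5832π/5.

Therefore the triple integral equals 5832π/5.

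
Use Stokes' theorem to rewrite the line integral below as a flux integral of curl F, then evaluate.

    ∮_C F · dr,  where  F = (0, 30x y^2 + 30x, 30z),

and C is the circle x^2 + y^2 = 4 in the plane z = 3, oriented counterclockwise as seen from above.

Let S be the flat disk x^2 + y^2 ≤ 4 in the plane z = 3, with upward unit normal n̂ = ẑ. By Stokes' theorem,

    ∮_C F · dr = ∬_S (∇ × F) · n̂ dS = ∬_D (curl F)_z dA,

where D is the disk x^2 + y^2 ≤ 4.

Compute the curl of F = (0, 30x y^2 + 30x, 30z):
    (∇ × F)_x = ∂F_z/∂y - ∂F_y/∂z = 0,
    (∇ × F)_y = ∂F_x/∂z - ∂F_z/∂x = 0,
    (∇ × F)_z = ∂F_y/∂x - ∂F_x/∂y = 30y^2 + 30.

On z = 3, (curl F)_z = 30y^2 + 30.

Convert to polar (x = r cos θ, y = r sin θ, dA = r dr dθ); the integrand becomes 30r^2sin(θ)^2 + 30, so

    ∬_D (curl F)_z dA = ∫_0^{2π} ∫_0^{2} (30r^2sin(θ)^2 + 30) · r dr dθ.

Inner (r from 0 to 2): 120 - 60cos(2θ).
Outer (θ from 0 to 2π): 240π.

Therefore ∮_C F · dr = 240π.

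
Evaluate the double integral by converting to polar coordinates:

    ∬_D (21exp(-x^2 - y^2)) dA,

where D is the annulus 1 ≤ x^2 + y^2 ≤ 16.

The region D is 1 ≤ r ≤ 4, 0 ≤ θ ≤ 2π in polar coordinates, where x = r cos(θ), y = r sin(θ), and dA = r dr dθ.

Under the substitution, the integrand becomes 21exp(-r^2), so

    ∬_D (21exp(-x^2 - y^2)) dA = ∫_{0}^{2π} ∫_{1}^{4} (21exp(-r^2)) · r dr dθ.

Inner integral (in r): ∫_{1}^{4} (21exp(-r^2)) · r dr = -(21 - 21exp(15))exp(-16)/2.

Outer integral (in θ): ∫_{0}^{2π} (-(21 - 21exp(15))exp(-16)/2) dθ = -21π (1 - exp(15))exp(-16).

Therefore ∬_D (21exp(-x^2 - y^2)) dA = -21π (1 - exp(15))exp(-16).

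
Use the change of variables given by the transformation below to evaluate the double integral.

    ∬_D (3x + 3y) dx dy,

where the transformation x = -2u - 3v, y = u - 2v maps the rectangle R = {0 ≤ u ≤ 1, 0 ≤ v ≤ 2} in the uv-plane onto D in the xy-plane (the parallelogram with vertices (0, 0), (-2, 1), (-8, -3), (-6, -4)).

Compute the Jacobian determinant of (x, y) with respect to (u, v):

    ∂(x,y)/∂(u,v) = | -2  -3 | = (-2)(-2) - (-3)(1) = 7.
                   | 1  -2 |

Its absolute value is |J| = 7 (the area scaling factor).

Substituting x = -2u - 3v, y = u - 2v into the integrand,

    3x + 3y → -3u - 15v,

so the integral becomes

    ∬_R (-3u - 15v) · |J| du dv = ∫_0^1 ∫_0^2 (-21u - 105v) dv du.

Inner (v): -42u - 210.
Outer (u): -231.

Therefore ∬_D (3x + 3y) dx dy = -231.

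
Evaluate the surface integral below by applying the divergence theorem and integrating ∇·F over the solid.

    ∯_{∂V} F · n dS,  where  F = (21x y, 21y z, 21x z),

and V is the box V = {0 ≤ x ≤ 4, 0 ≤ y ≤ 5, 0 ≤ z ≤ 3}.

By the divergence theorem,

    ∯_{∂V} F · n dS = ∭_V (∇ · F) dV.

Compute the divergence:
    ∇ · F = ∂F_x/∂x + ∂F_y/∂y + ∂F_z/∂z = 21y + 21z + 21x = 21x + 21y + 21z.

V is a rectangular box, so dV = dx dy dz with 0 ≤ x ≤ 4, 0 ≤ y ≤ 5, 0 ≤ z ≤ 3.

Integrate (21x + 21y + 21z) over V as an iterated integral:

    ∭_V (∇·F) dV = ∫_0^{4} ∫_0^{5} ∫_0^{3} (21x + 21y + 21z) dz dy dx.

Inner (z from 0 to 3): 63x + 63y + 189/2.
Middle (y from 0 to 5): 315x + 1260.
Outer (x from 0 to 4): 7560.

Therefore ∯_{∂V} F · n dS = 7560.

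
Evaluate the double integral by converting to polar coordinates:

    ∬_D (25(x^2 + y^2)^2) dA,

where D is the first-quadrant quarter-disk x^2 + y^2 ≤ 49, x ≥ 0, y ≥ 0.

The region D is 0 ≤ r ≤ 7, 0 ≤ θ ≤ π/2 in polar coordinates, where x = r cos(θ), y = r sin(θ), and dA = r dr dθ.

Under the substitution, the integrand becomes 25r^4, so

    ∬_D (25(x^2 + y^2)^2) dA = ∫_{0}^{π/2} ∫_{0}^{7} (25r^4) · r dr dθ.

Inner integral (in r): ∫_{0}^{7} (25r^4) · r dr = 2941225/6.

Outer integral (in θ): ∫_{0}^{π/2} (2941225/6) dθ = 2941225π/12.

Therefore ∬_D (25(x^2 + y^2)^2) dA = 2941225π/12.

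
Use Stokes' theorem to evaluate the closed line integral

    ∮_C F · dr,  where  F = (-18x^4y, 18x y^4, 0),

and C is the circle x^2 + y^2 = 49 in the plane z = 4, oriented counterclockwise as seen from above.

Let S be the flat disk x^2 + y^2 ≤ 49 in the plane z = 4, with upward unit normal n̂ = ẑ. By Stokes' theorem,

    ∮_C F · dr = ∬_S (∇ × F) · n̂ dS = ∬_D (curl F)_z dA,

where D is the disk x^2 + y^2 ≤ 49.

Compute the curl of F = (-18x^4y, 18x y^4, 0):
    (∇ × F)_x = ∂F_z/∂y - ∂F_y/∂z = 0,
    (∇ × F)_y = ∂F_x/∂z - ∂F_z/∂x = 0,
    (∇ × F)_z = ∂F_y/∂x - ∂F_x/∂y = 18x^4 + 18y^4.

On z = 4, (curl F)_z = 18x^4 + 18y^4.

Convert to polar (x = r cos θ, y = r sin θ, dA = r dr dθ); the integrand becomes 18r^4(sin(θ)^4 + cos(θ)^4), so

    ∬_D (curl F)_z dA = ∫_0^{2π} ∫_0^{7} (18r^4(sin(θ)^4 + cos(θ)^4)) · r dr dθ.

Inner (r from 0 to 7): 352947sin(θ)^4 + 352947cos(θ)^4.
Outer (θ from 0 to 2π): 1058841π/2.

Therefore ∮_C F · dr = 1058841π/2.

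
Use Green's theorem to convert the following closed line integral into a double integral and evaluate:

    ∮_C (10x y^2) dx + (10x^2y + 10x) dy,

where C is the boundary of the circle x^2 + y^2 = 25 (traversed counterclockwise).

Green's theorem converts the closed line integral into a double integral over the enclosed region D:

    ∮_C P dx + Q dy = ∬_D (∂Q/∂x - ∂P/∂y) dA.

Here P = 10x y^2, Q = 10x^2y + 10x, so

    ∂Q/∂x = 20x y + 10,    ∂P/∂y = 20x y,
    ∂Q/∂x - ∂P/∂y = 10.

D is the region x^2 + y^2 ≤ 25. Evaluating the double integral:

In polar coordinates (x = r cos θ, y = r sin θ, dA = r dr dθ) the integrand becomes 10, so

    ∬_D (10) dA = ∫_0^{2π} ∫_0^{5} (10) · r dr dθ.

Inner (r from 0 to 5): 125.
Outer (θ from 0 to 2π): 250π.

Therefore ∮_C P dx + Q dy = 250π.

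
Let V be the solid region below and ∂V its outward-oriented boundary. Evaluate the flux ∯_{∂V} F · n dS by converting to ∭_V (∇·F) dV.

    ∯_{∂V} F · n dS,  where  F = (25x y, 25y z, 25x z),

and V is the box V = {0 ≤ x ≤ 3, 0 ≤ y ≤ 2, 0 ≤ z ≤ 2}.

By the divergence theorem,

    ∯_{∂V} F · n dS = ∭_V (∇ · F) dV.

Compute the divergence:
    ∇ · F = ∂F_x/∂x + ∂F_y/∂y + ∂F_z/∂z = 25y + 25z + 25x = 25x + 25y + 25z.

V is a rectangular box, so dV = dx dy dz with 0 ≤ x ≤ 3, 0 ≤ y ≤ 2, 0 ≤ z ≤ 2.

Integrate (25x + 25y + 25z) over V as an iterated integral:

    ∭_V (∇·F) dV = ∫_0^{3} ∫_0^{2} ∫_0^{2} (25x + 25y + 25z) dz dy dx.

Inner (z from 0 to 2): 50x + 50y + 50.
Middle (y from 0 to 2): 100x + 200.
Outer (x from 0 to 3): 1050.

Therefore ∯_{∂V} F · n dS = 1050.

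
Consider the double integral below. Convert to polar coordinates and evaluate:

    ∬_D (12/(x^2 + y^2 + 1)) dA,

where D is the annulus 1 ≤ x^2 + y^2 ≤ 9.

The region D is 1 ≤ r ≤ 3, 0 ≤ θ ≤ 2π in polar coordinates, where x = r cos(θ), y = r sin(θ), and dA = r dr dθ.

Under the substitution, the integrand becomes 12/(r^2 + 1), so

    ∬_D (12/(x^2 + y^2 + 1)) dA = ∫_{0}^{2π} ∫_{1}^{3} (12/(r^2 + 1)) · r dr dθ.

Inner integral (in r): ∫_{1}^{3} (12/(r^2 + 1)) · r dr = log(15625).

Outer integral (in θ): ∫_{0}^{2π} (log(15625)) dθ = 12π log(5).

Therefore ∬_D (12/(x^2 + y^2 + 1)) dA = 12π log(5).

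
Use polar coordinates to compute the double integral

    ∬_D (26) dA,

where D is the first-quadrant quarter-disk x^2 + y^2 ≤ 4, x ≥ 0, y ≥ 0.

The region D is 0 ≤ r ≤ 2, 0 ≤ θ ≤ π/2 in polar coordinates, where x = r cos(θ), y = r sin(θ), and dA = r dr dθ.

Under the substitution, the integrand becomes 26, so

    ∬_D (26) dA = ∫_{0}^{π/2} ∫_{0}^{2} (26) · r dr dθ.

Inner integral (in r): ∫_{0}^{2} (26) · r dr = 52.

Outer integral (in θ): ∫_{0}^{π/2} (52) dθ = 26π.

Therefore ∬_D (26) dA = 26π.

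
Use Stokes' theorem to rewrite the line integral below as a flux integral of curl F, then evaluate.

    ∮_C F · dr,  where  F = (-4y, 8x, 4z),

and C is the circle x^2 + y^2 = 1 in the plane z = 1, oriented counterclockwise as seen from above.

Let S be the flat disk x^2 + y^2 ≤ 1 in the plane z = 1, with upward unit normal n̂ = ẑ. By Stokes' theorem,

    ∮_C F · dr = ∬_S (∇ × F) · n̂ dS = ∬_D (curl F)_z dA,

where D is the disk x^2 + y^2 ≤ 1.

Compute the curl of F = (-4y, 8x, 4z):
    (∇ × F)_x = ∂F_z/∂y - ∂F_y/∂z = 0,
    (∇ × F)_y = ∂F_x/∂z - ∂F_z/∂x = 0,
    (∇ × F)_z = ∂F_y/∂x - ∂F_x/∂y = 12.

On z = 1, (curl F)_z = 12.

Convert to polar (x = r cos θ, y = r sin θ, dA = r dr dθ); the integrand becomes 12, so

    ∬_D (curl F)_z dA = ∫_0^{2π} ∫_0^{1} (12) · r dr dθ.

Inner (r from 0 to 1): 6.
Outer (θ from 0 to 2π): 12π.

Therefore ∮_C F · dr = 12π.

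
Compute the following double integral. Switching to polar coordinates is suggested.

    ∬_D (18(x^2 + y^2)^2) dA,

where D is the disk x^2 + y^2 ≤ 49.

The region D is 0 ≤ r ≤ 7, 0 ≤ θ ≤ 2π in polar coordinates, where x = r cos(θ), y = r sin(θ), and dA = r dr dθ.

Under the substitution, the integrand becomes 18r^4, so

    ∬_D (18(x^2 + y^2)^2) dA = ∫_{0}^{2π} ∫_{0}^{7} (18r^4) · r dr dθ.

Inner integral (in r): ∫_{0}^{7} (18r^4) · r dr = 352947.

Outer integral (in θ): ∫_{0}^{2π} (352947) dθ = 705894π.

Therefore ∬_D (18(x^2 + y^2)^2) dA = 705894π.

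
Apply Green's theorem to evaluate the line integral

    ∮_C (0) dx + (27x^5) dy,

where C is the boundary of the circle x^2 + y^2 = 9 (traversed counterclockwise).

Green's theorem converts the closed line integral into a double integral over the enclosed region D:

    ∮_C P dx + Q dy = ∬_D (∂Q/∂x - ∂P/∂y) dA.

Here P = 0, Q = 27x^5, so

    ∂Q/∂x = 135x^4,    ∂P/∂y = 0,
    ∂Q/∂x - ∂P/∂y = 135x^4.

D is the region x^2 + y^2 ≤ 9. Evaluating the double integral:

In polar coordinates (x = r cos θ, y = r sin θ, dA = r dr dθ) the integrand becomes 135r^4cos(θ)^4, so

    ∬_D (135x^4) dA = ∫_0^{2π} ∫_0^{3} (135r^4cos(θ)^4) · r dr dθ.

Inner (r from 0 to 3): 32805cos(θ)^4/2.
Outer (θ from 0 to 2π): 98415π/8.

Therefore ∮_C P dx + Q dy = 98415π/8.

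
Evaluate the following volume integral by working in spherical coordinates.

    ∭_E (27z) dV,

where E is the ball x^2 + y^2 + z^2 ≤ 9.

In spherical coordinates, x = ρ sin(φ) cos(θ), y = ρ sin(φ) sin(θ), z = ρ cos(φ), and dV = ρ^2 sin(φ) dρ dφ dθ.

The integrand becomes 27ρ cos(φ), so

    ∭_E (27z) dV = ∫_{0}^{2π} ∫_{0}^{π} ∫_{0}^{3} (27ρ cos(φ)) · ρ^2 sin(φ) dρ dφ dθ.

Inner (ρ): 2187sin(2φ)/8.
Middle (φ): 0.
Outer (θ): 0.

Therefore the triple integral equals 0.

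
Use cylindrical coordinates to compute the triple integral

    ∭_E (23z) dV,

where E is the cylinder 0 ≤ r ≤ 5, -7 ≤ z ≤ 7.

In cylindrical coordinates, x = r cos(θ), y = r sin(θ), z = z, and dV = r dr dθ dz.

The integrand becomes 23z, so

    ∭_E (23z) dV = ∫_{0}^{2π} ∫_{0}^{5} ∫_{-7}^{7} (23z) · r dz dr dθ.

Inner (z): 0.
Middle (r from 0 to 5): 0.
Outer (θ): 0.

Therefore the triple integral equals 0.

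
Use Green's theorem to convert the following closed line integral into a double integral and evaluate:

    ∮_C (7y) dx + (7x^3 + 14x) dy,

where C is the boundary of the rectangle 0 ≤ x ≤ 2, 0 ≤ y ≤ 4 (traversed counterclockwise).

Green's theorem converts the closed line integral into a double integral over the enclosed region D:

    ∮_C P dx + Q dy = ∬_D (∂Q/∂x - ∂P/∂y) dA.

Here P = 7y, Q = 7x^3 + 14x, so

    ∂Q/∂x = 21x^2 + 14,    ∂P/∂y = 7,
    ∂Q/∂x - ∂P/∂y = 21x^2 + 7.

D is the region 0 ≤ x ≤ 2, 0 ≤ y ≤ 4. Evaluating the double integral:

    ∬_D (21x^2 + 7) dA = ∫_0^{2} ∫_0^{4} (21x^2 + 7) dy dx.

Inner (y from 0 to 4): 84x^2 + 28.
Outer (x from 0 to 2): 280.

Therefore ∮_C P dx + Q dy = 280.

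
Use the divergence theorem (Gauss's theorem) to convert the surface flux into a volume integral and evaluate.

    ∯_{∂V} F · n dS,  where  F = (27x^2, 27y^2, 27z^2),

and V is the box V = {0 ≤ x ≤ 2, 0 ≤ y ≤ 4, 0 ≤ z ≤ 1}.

By the divergence theorem,

    ∯_{∂V} F · n dS = ∭_V (∇ · F) dV.

Compute the divergence:
    ∇ · F = ∂F_x/∂x + ∂F_y/∂y + ∂F_z/∂z = 54x + 54y + 54z.

V is a rectangular box, so dV = dx dy dz with 0 ≤ x ≤ 2, 0 ≤ y ≤ 4, 0 ≤ z ≤ 1.

Integrate (54x + 54y + 54z) over V as an iterated integral:

    ∭_V (∇·F) dV = ∫_0^{2} ∫_0^{4} ∫_0^{1} (54x + 54y + 54z) dz dy dx.

Inner (z from 0 to 1): 54x + 54y + 27.
Middle (y from 0 to 4): 216x + 540.
Outer (x from 0 to 2): 1512.

Therefore ∯_{∂V} F · n dS = 1512.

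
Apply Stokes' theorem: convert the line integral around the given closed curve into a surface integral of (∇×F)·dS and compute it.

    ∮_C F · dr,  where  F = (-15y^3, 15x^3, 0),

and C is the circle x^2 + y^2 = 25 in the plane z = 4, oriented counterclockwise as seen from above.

Let S be the flat disk x^2 + y^2 ≤ 25 in the plane z = 4, with upward unit normal n̂ = ẑ. By Stokes' theorem,

    ∮_C F · dr = ∬_S (∇ × F) · n̂ dS = ∬_D (curl F)_z dA,

where D is the disk x^2 + y^2 ≤ 25.

Compute the curl of F = (-15y^3, 15x^3, 0):
    (∇ × F)_x = ∂F_z/∂y - ∂F_y/∂z = 0,
    (∇ × F)_y = ∂F_x/∂z - ∂F_z/∂x = 0,
    (∇ × F)_z = ∂F_y/∂x - ∂F_x/∂y = 45x^2 + 45y^2.

On z = 4, (curl F)_z = 45x^2 + 45y^2.

Convert to polar (x = r cos θ, y = r sin θ, dA = r dr dθ); the integrand becomes 45r^2, so

    ∬_D (curl F)_z dA = ∫_0^{2π} ∫_0^{5} (45r^2) · r dr dθ.

Inner (r from 0 to 5): 28125/4.
Outer (θ from 0 to 2π): 28125π/2.

Therefore ∮_C F · dr = 28125π/2.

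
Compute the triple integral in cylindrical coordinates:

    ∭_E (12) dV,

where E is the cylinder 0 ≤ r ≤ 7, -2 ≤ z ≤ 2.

In cylindrical coordinates, x = r cos(θ), y = r sin(θ), z = z, and dV = r dr dθ dz.

The integrand becomes 12, so

    ∭_E (12) dV = ∫_{0}^{2π} ∫_{0}^{7} ∫_{-2}^{2} (12) · r dz dr dθ.

Inner (z): 48r.
Middle (r from 0 to 7): 1176.
Outer (θ): 2352π.

Therefore the triple integral equals 2352π.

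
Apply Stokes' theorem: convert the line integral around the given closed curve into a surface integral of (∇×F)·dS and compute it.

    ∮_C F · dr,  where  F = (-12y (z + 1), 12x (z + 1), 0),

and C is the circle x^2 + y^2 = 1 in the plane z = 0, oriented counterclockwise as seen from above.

Let S be the flat disk x^2 + y^2 ≤ 1 in the plane z = 0, with upward unit normal n̂ = ẑ. By Stokes' theorem,

    ∮_C F · dr = ∬_S (∇ × F) · n̂ dS = ∬_D (curl F)_z dA,

where D is the disk x^2 + y^2 ≤ 1.

Compute the curl of F = (-12y (z + 1), 12x (z + 1), 0):
    (∇ × F)_x = ∂F_z/∂y - ∂F_y/∂z = -12x,
    (∇ × F)_y = ∂F_x/∂z - ∂F_z/∂x = -12y,
    (∇ × F)_z = ∂F_y/∂x - ∂F_x/∂y = 24z + 24.

On z = 0, (curl F)_z = 24.

Convert to polar (x = r cos θ, y = r sin θ, dA = r dr dθ); the integrand becomes 24, so

    ∬_D (curl F)_z dA = ∫_0^{2π} ∫_0^{1} (24) · r dr dθ.

Inner (r from 0 to 1): 12.
Outer (θ from 0 to 2π): 24π.

Therefore ∮_C F · dr = 24π.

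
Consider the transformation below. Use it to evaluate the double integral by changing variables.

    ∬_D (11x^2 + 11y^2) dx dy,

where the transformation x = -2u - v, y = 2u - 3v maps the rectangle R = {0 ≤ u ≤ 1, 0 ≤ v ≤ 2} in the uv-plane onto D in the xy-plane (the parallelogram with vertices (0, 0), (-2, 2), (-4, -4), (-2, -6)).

Compute the Jacobian determinant of (x, y) with respect to (u, v):

    ∂(x,y)/∂(u,v) = | -2  -1 | = (-2)(-3) - (-1)(2) = 8.
                   | 2  -3 |

Its absolute value is |J| = 8 (the area scaling factor).

Substituting x = -2u - v, y = 2u - 3v into the integrand,

    11x^2 + 11y^2 → 88u^2 - 88u v + 110v^2,

so the integral becomes

    ∬_R (88u^2 - 88u v + 110v^2) · |J| du dv = ∫_0^1 ∫_0^2 (704u^2 - 704u v + 880v^2) dv du.

Inner (v): 1408u^2 - 1408u + 7040/3.
Outer (u): 2112.

Therefore ∬_D (11x^2 + 11y^2) dx dy = 2112.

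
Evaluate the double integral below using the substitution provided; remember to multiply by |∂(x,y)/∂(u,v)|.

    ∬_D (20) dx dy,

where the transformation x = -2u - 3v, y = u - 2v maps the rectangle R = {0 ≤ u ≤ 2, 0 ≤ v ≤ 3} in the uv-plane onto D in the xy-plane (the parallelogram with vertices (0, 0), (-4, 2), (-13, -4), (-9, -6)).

Compute the Jacobian determinant of (x, y) with respect to (u, v):

    ∂(x,y)/∂(u,v) = | -2  -3 | = (-2)(-2) - (-3)(1) = 7.
                   | 1  -2 |

Its absolute value is |J| = 7 (the area scaling factor).

Substituting x = -2u - 3v, y = u - 2v into the integrand,

    20 → 20,

so the integral becomes

    ∬_R (20) · |J| du dv = ∫_0^2 ∫_0^3 (140) dv du.

Inner (v): 420.
Outer (u): 840.

Therefore ∬_D (20) dx dy = 840.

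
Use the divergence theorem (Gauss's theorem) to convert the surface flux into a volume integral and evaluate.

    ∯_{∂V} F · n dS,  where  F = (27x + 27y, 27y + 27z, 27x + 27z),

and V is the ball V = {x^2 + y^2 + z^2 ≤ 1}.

By the divergence theorem,

    ∯_{∂V} F · n dS = ∭_V (∇ · F) dV.

Compute the divergence:
    ∇ · F = ∂F_x/∂x + ∂F_y/∂y + ∂F_z/∂z = 27 + 27 + 27 = 81.

In spherical coordinates, x = ρ sin(φ) cos(θ), y = ρ sin(φ) sin(θ), z = ρ cos(φ), dV = ρ^2 sin(φ) dρ dφ dθ, with 0 ≤ ρ ≤ 1, 0 ≤ φ ≤ π, 0 ≤ θ ≤ 2π.

The integrand, after substitution and multiplying by the volume element, becomes (81) · ρ^2 sin(φ), so

    ∭_V (∇·F) dV = ∫_0^{2π} ∫_0^{π} ∫_0^{1} (81) · ρ^2 sin(φ) dρ dφ dθ.

Inner (ρ from 0 to 1): 27sin(φ).
Middle (φ from 0 to π): 54.
Outer (θ from 0 to 2π): 108π.

Therefore ∯_{∂V} F · n dS = 108π.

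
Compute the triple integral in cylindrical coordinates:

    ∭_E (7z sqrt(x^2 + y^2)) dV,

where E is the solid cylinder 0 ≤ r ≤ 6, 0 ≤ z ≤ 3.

In cylindrical coordinates, x = r cos(θ), y = r sin(θ), z = z, and dV = r dr dθ dz.

The integrand becomes 7r z, so

    ∭_E (7z sqrt(x^2 + y^2)) dV = ∫_{0}^{2π} ∫_{0}^{6} ∫_{0}^{3} (7r z) · r dz dr dθ.

Inner (z): 63r^2/2.
Middle (r from 0 to 6): 2268.
Outer (θ): 4536π.

Therefore the triple integral equals 4536π.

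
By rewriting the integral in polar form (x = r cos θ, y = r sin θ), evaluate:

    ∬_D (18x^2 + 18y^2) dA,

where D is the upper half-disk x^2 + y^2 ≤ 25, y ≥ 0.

The region D is 0 ≤ r ≤ 5, 0 ≤ θ ≤ π in polar coordinates, where x = r cos(θ), y = r sin(θ), and dA = r dr dθ.

Under the substitution, the integrand becomes 18r^2, so

    ∬_D (18x^2 + 18y^2) dA = ∫_{0}^{π} ∫_{0}^{5} (18r^2) · r dr dθ.

Inner integral (in r): ∫_{0}^{5} (18r^2) · r dr = 5625/2.

Outer integral (in θ): ∫_{0}^{π} (5625/2) dθ = 5625π/2.

Therefore ∬_D (18x^2 + 18y^2) dA = 5625π/2.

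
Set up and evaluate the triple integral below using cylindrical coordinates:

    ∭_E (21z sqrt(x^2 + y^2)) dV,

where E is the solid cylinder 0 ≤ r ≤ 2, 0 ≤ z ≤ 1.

In cylindrical coordinates, x = r cos(θ), y = r sin(θ), z = z, and dV = r dr dθ dz.

The integrand becomes 21r z, so

    ∭_E (21z sqrt(x^2 + y^2)) dV = ∫_{0}^{2π} ∫_{0}^{2} ∫_{0}^{1} (21r z) · r dz dr dθ.

Inner (z): 21r^2/2.
Middle (r from 0 to 2): 28.
Outer (θ): 56π.

Therefore the triple integral equals 56π.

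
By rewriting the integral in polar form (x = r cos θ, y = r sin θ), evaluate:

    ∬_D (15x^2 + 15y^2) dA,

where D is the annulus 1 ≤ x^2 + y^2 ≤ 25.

The region D is 1 ≤ r ≤ 5, 0 ≤ θ ≤ 2π in polar coordinates, where x = r cos(θ), y = r sin(θ), and dA = r dr dθ.

Under the substitution, the integrand becomes 15r^2, so

    ∬_D (15x^2 + 15y^2) dA = ∫_{0}^{2π} ∫_{1}^{5} (15r^2) · r dr dθ.

Inner integral (in r): ∫_{1}^{5} (15r^2) · r dr = 2340.

Outer integral (in θ): ∫_{0}^{2π} (2340) dθ = 4680π.

Therefore ∬_D (15x^2 + 15y^2) dA = 4680π.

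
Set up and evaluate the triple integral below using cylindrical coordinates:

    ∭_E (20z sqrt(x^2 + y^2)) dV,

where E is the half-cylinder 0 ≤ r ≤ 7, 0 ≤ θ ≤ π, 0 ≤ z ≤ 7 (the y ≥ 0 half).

In cylindrical coordinates, x = r cos(θ), y = r sin(θ), z = z, and dV = r dr dθ dz.

The integrand becomes 20r z, so

    ∭_E (20z sqrt(x^2 + y^2)) dV = ∫_{0}^{π} ∫_{0}^{7} ∫_{0}^{7} (20r z) · r dz dr dθ.

Inner (z): 490r^2.
Middle (r from 0 to 7): 168070/3.
Outer (θ): 168070π/3.

Therefore the triple integral equals 168070π/3.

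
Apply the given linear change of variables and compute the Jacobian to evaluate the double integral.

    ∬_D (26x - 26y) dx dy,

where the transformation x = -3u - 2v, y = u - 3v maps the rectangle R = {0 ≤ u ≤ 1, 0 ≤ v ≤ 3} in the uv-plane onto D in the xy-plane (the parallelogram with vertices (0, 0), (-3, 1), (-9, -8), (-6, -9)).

Compute the Jacobian determinant of (x, y) with respect to (u, v):

    ∂(x,y)/∂(u,v) = | -3  -2 | = (-3)(-3) - (-2)(1) = 11.
                   | 1  -3 |

Its absolute value is |J| = 11 (the area scaling factor).

Substituting x = -3u - 2v, y = u - 3v into the integrand,

    26x - 26y → -104u + 26v,

so the integral becomes

    ∬_R (-104u + 26v) · |J| du dv = ∫_0^1 ∫_0^3 (-1144u + 286v) dv du.

Inner (v): 1287 - 3432u.
Outer (u): -429.

Therefore ∬_D (26x - 26y) dx dy = -429.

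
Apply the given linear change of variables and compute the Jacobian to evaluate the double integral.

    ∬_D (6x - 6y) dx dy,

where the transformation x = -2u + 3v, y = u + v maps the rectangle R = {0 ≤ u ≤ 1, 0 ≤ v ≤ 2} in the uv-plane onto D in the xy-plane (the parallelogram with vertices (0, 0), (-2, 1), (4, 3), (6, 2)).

Compute the Jacobian determinant of (x, y) with respect to (u, v):

    ∂(x,y)/∂(u,v) = | -2  3 | = (-2)(1) - (3)(1) = -5.
                   | 1  1 |

Its absolute value is |J| = 5 (the area scaling factor).

Substituting x = -2u + 3v, y = u + v into the integrand,

    6x - 6y → -18u + 12v,

so the integral becomes

    ∬_R (-18u + 12v) · |J| du dv = ∫_0^1 ∫_0^2 (-90u + 60v) dv du.

Inner (v): 120 - 180u.
Outer (u): 30.

Therefore ∬_D (6x - 6y) dx dy = 30.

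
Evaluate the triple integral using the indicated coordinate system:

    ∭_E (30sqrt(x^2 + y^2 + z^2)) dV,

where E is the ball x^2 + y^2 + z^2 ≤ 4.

In spherical coordinates, x = ρ sin(φ) cos(θ), y = ρ sin(φ) sin(θ), z = ρ cos(φ), and dV = ρ^2 sin(φ) dρ dφ dθ.

The integrand becomes 30ρ, so

    ∭_E (30sqrt(x^2 + y^2 + z^2)) dV = ∫_{0}^{2π} ∫_{0}^{π} ∫_{0}^{2} (30ρ) · ρ^2 sin(φ) dρ dφ dθ.

Inner (ρ): 120sin(φ).
Middle (φ): 240.
Outer (θ): 480π.

Therefore the triple integral equals 480π.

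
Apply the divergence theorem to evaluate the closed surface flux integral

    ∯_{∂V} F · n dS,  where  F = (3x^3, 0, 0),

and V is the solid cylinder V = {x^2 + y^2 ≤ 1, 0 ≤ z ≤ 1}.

By the divergence theorem,

    ∯_{∂V} F · n dS = ∭_V (∇ · F) dV.

Compute the divergence:
    ∇ · F = ∂F_x/∂x + ∂F_y/∂y + ∂F_z/∂z = 9x^2 + 0 + 0 = 9x^2.

In cylindrical coordinates, x = r cos(θ), y = r sin(θ), z = z, dV = r dr dθ dz, with 0 ≤ r ≤ 1, 0 ≤ θ ≤ 2π, 0 ≤ z ≤ 1.

The integrand, after substitution and multiplying by the volume element, becomes (9r^2cos(θ)^2) · r, so

    ∭_V (∇·F) dV = ∫_0^{2π} ∫_0^{1} ∫_0^{1} (9r^2cos(θ)^2) · r dz dr dθ.

Inner (z from 0 to 1): 9r^3cos(θ)^2.
Middle (r from 0 to 1): 9cos(θ)^2/4.
Outer (θ from 0 to 2π): 9π/4.

Therefore ∯_{∂V} F · n dS = 9π/4.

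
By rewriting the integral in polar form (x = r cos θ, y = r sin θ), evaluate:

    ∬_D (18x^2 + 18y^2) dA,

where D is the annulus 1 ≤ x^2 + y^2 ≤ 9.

The region D is 1 ≤ r ≤ 3, 0 ≤ θ ≤ 2π in polar coordinates, where x = r cos(θ), y = r sin(θ), and dA = r dr dθ.

Under the substitution, the integrand becomes 18r^2, so

    ∬_D (18x^2 + 18y^2) dA = ∫_{0}^{2π} ∫_{1}^{3} (18r^2) · r dr dθ.

Inner integral (in r): ∫_{1}^{3} (18r^2) · r dr = 360.

Outer integral (in θ): ∫_{0}^{2π} (360) dθ = 720π.

Therefore ∬_D (18x^2 + 18y^2) dA = 720π.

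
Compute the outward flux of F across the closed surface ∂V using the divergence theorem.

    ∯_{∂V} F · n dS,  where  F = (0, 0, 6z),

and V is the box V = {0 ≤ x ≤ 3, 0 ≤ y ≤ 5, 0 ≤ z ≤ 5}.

By the divergence theorem,

    ∯_{∂V} F · n dS = ∭_V (∇ · F) dV.

Compute the divergence:
    ∇ · F = ∂F_x/∂x + ∂F_y/∂y + ∂F_z/∂z = 0 + 0 + 6 = 6.

V is a rectangular box, so dV = dx dy dz with 0 ≤ x ≤ 3, 0 ≤ y ≤ 5, 0 ≤ z ≤ 5.

Integrate (6) over V as an iterated integral:

    ∭_V (∇·F) dV = ∫_0^{3} ∫_0^{5} ∫_0^{5} (6) dz dy dx.

Inner (z from 0 to 5): 30.
Middle (y from 0 to 5): 150.
Outer (x from 0 to 3): 450.

Therefore ∯_{∂V} F · n dS = 450.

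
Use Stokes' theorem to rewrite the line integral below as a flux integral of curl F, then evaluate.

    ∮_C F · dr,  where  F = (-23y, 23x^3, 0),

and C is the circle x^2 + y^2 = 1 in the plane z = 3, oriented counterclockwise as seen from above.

Let S be the flat disk x^2 + y^2 ≤ 1 in the plane z = 3, with upward unit normal n̂ = ẑ. By Stokes' theorem,

    ∮_C F · dr = ∬_S (∇ × F) · n̂ dS = ∬_D (curl F)_z dA,

where D is the disk x^2 + y^2 ≤ 1.

Compute the curl of F = (-23y, 23x^3, 0):
    (∇ × F)_x = ∂F_z/∂y - ∂F_y/∂z = 0,
    (∇ × F)_y = ∂F_x/∂z - ∂F_z/∂x = 0,
    (∇ × F)_z = ∂F_y/∂x - ∂F_x/∂y = 69x^2 + 23.

On z = 3, (curl F)_z = 69x^2 + 23.

Convert to polar (x = r cos θ, y = r sin θ, dA = r dr dθ); the integrand becomes 69r^2cos(θ)^2 + 23, so

    ∬_D (curl F)_z dA = ∫_0^{2π} ∫_0^{1} (69r^2cos(θ)^2 + 23) · r dr dθ.

Inner (r from 0 to 1): 69cos(θ)^2/4 + 23/2.
Outer (θ from 0 to 2π): 161π/4.

Therefore ∮_C F · dr = 161π/4.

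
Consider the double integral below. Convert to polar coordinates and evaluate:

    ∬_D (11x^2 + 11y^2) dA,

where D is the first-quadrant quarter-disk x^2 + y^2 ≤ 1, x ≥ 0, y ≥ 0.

The region D is 0 ≤ r ≤ 1, 0 ≤ θ ≤ π/2 in polar coordinates, where x = r cos(θ), y = r sin(θ), and dA = r dr dθ.

Under the substitution, the integrand becomes 11r^2, so

    ∬_D (11x^2 + 11y^2) dA = ∫_{0}^{π/2} ∫_{0}^{1} (11r^2) · r dr dθ.

Inner integral (in r): ∫_{0}^{1} (11r^2) · r dr = 11/4.

Outer integral (in θ): ∫_{0}^{π/2} (11/4) dθ = 11π/8.

Therefore ∬_D (11x^2 + 11y^2) dA = 11π/8.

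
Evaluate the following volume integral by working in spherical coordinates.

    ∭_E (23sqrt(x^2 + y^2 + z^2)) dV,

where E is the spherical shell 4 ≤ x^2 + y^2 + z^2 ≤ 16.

In spherical coordinates, x = ρ sin(φ) cos(θ), y = ρ sin(φ) sin(θ), z = ρ cos(φ), and dV = ρ^2 sin(φ) dρ dφ dθ.

The integrand becomes 23ρ, so

    ∭_E (23sqrt(x^2 + y^2 + z^2)) dV = ∫_{0}^{2π} ∫_{0}^{π} ∫_{2}^{4} (23ρ) · ρ^2 sin(φ) dρ dφ dθ.

Inner (ρ): 1380sin(φ).
Middle (φ): 2760.
Outer (θ): 5520π.

Therefore the triple integral equals 5520π.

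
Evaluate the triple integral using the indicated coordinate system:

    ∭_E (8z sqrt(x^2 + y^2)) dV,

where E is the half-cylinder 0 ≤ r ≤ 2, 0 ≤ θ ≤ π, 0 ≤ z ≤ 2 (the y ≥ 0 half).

In cylindrical coordinates, x = r cos(θ), y = r sin(θ), z = z, and dV = r dr dθ dz.

The integrand becomes 8r z, so

    ∭_E (8z sqrt(x^2 + y^2)) dV = ∫_{0}^{π} ∫_{0}^{2} ∫_{0}^{2} (8r z) · r dz dr dθ.

Inner (z): 16r^2.
Middle (r from 0 to 2): 128/3.
Outer (θ): 128π/3.

Therefore the triple integral equals 128π/3.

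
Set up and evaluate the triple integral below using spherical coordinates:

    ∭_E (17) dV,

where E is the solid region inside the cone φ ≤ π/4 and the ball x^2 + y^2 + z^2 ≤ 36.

In spherical coordinates, x = ρ sin(φ) cos(θ), y = ρ sin(φ) sin(θ), z = ρ cos(φ), and dV = ρ^2 sin(φ) dρ dφ dθ.

The integrand becomes 17, so

    ∭_E (17) dV = ∫_{0}^{2π} ∫_{0}^{π/4} ∫_{0}^{6} (17) · ρ^2 sin(φ) dρ dφ dθ.

Inner (ρ): 1224sin(φ).
Middle (φ): 1224 - 612sqrt(2).
Outer (θ): 1224π (2 - sqrt(2)).

Therefore the triple integral equals 1224π (2 - sqrt(2)).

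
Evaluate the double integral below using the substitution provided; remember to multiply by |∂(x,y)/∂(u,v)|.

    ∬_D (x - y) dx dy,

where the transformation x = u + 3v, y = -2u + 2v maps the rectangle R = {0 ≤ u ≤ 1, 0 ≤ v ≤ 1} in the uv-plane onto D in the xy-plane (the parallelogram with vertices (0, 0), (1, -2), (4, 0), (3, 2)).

Compute the Jacobian determinant of (x, y) with respect to (u, v):

    ∂(x,y)/∂(u,v) = | 1  3 | = (1)(2) - (3)(-2) = 8.
                   | -2  2 |

Its absolute value is |J| = 8 (the area scaling factor).

Substituting x = u + 3v, y = -2u + 2v into the integrand,

    x - y → 3u + v,

so the integral becomes

    ∬_R (3u + v) · |J| du dv = ∫_0^1 ∫_0^1 (24u + 8v) dv du.

Inner (v): 24u + 4.
Outer (u): 16.

Therefore ∬_D (x - y) dx dy = 16.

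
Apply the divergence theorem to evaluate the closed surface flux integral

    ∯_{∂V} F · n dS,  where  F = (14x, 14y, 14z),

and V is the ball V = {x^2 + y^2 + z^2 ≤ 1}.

By the divergence theorem,

    ∯_{∂V} F · n dS = ∭_V (∇ · F) dV.

Compute the divergence:
    ∇ · F = ∂F_x/∂x + ∂F_y/∂y + ∂F_z/∂z = 14 + 14 + 14 = 42.

In spherical coordinates, x = ρ sin(φ) cos(θ), y = ρ sin(φ) sin(θ), z = ρ cos(φ), dV = ρ^2 sin(φ) dρ dφ dθ, with 0 ≤ ρ ≤ 1, 0 ≤ φ ≤ π, 0 ≤ θ ≤ 2π.

The integrand, after substitution and multiplying by the volume element, becomes (42) · ρ^2 sin(φ), so

    ∭_V (∇·F) dV = ∫_0^{2π} ∫_0^{π} ∫_0^{1} (42) · ρ^2 sin(φ) dρ dφ dθ.

Inner (ρ from 0 to 1): 14sin(φ).
Middle (φ from 0 to π): 28.
Outer (θ from 0 to 2π): 56π.

Therefore ∯_{∂V} F · n dS = 56π.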